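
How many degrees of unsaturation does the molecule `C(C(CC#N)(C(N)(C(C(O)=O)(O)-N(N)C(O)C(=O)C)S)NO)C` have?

Molecular formula from the SMILES: C11H21N5O6S.
DoU = (2C + 2 + N − H − X)/2 = (2·11 + 2 + 5 − 21 − 0)/2 = 8/2 = 4.
(Structurally: 0 ring(s) + 4 π bond(s) = 4.)

4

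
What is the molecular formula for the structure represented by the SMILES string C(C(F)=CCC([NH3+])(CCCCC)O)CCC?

Heavy atoms from the SMILES: 13 C, 1 F, 1 N, 1 O.
Implicit hydrogens by atom environment:
  8 × C: 2 H each → 16
  2 × C: 3 H each → 6
  2 × C: no H
  1 × C: 1 H
  1 × F: no H
  1 × N (charge +1): 3 H
  1 × O: 1 H
  Total hydrogens = 27.
Net charge +1.
Molecular formula: C13H27FNO+

C13H27FNO+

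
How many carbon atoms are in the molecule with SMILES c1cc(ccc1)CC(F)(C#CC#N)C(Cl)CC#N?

14

The symbol for carbon appears 14 times in the SMILES. Lowercase c denotes aromatic carbon and counts toward C.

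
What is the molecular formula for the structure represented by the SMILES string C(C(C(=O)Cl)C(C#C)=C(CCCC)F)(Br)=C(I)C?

C13H14BrClFIO

Heavy atoms from the SMILES: 1 Br, 13 C, 1 Cl, 1 F, 1 I, 1 O.
Implicit hydrogens by atom environment:
  6 × C: no H
  3 × C: 2 H each → 6
  2 × C: 3 H each → 6
  2 × C: 1 H each → 2
  1 × Br: no H
  1 × Cl: no H
  1 × F: no H
  1 × I: no H
  1 × O: no H
  Total hydrogens = 14.
Molecular formula: C13H14BrClFIO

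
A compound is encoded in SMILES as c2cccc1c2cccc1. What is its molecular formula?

C10H8

Heavy atoms from the SMILES: 10 C.
Implicit hydrogens by atom environment:
  8 × C (aromatic): 1 H each → 8
  2 × C (aromatic): no H
  Total hydrogens = 8.
Molecular formula: C10H8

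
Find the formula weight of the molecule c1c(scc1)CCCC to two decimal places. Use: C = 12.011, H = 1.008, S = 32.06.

Molecular formula: C8H12S.
M = 8×12.011 + 12×1.008 + 1×32.06 = 140.24 g/mol.

140.24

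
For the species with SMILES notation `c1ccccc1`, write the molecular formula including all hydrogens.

C6H6

Heavy atoms from the SMILES: 6 C.
Implicit hydrogens by atom environment:
  6 × C (aromatic): 1 H each → 6
  Total hydrogens = 6.
Molecular formula: C6H6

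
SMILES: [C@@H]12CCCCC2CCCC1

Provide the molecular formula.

C10H18

Heavy atoms from the SMILES: 10 C.
Implicit hydrogens by atom environment:
  8 × C: 2 H each → 16
  2 × C: 1 H each → 2
  Total hydrogens = 18.
Molecular formula: C10H18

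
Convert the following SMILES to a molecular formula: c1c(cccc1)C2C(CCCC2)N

Heavy atoms from the SMILES: 12 C, 1 N.
Implicit hydrogens by atom environment:
  5 × C (aromatic): 1 H each → 5
  4 × C: 2 H each → 8
  2 × C: 1 H each → 2
  1 × C (aromatic): no H
  1 × N: 2 H
  Total hydrogens = 17.
Molecular formula: C12H17N

C12H17N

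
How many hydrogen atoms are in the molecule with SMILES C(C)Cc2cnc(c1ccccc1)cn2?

Hydrogens are implicit in SMILES; fill each atom to its normal valence:
  7 × C (aromatic): 1 H each → 7
  3 × C (aromatic): no H
  2 × C: 2 H each → 4
  2 × N (aromatic): no H
  1 × C: 3 H
  Total hydrogens = 14.

14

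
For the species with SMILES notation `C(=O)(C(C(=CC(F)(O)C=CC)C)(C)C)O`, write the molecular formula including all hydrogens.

C11H17FO3

Heavy atoms from the SMILES: 11 C, 1 F, 3 O.
Implicit hydrogens by atom environment:
  4 × C: 3 H each → 12
  4 × C: no H
  3 × C: 1 H each → 3
  2 × O: 1 H each → 2
  1 × F: no H
  1 × O: no H
  Total hydrogens = 17.
Molecular formula: C11H17FO3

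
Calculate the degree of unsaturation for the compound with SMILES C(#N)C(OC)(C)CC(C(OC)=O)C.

3

Molecular formula from the SMILES: C9H15NO3.
DoU = (2C + 2 + N − H − X)/2 = (2·9 + 2 + 1 − 15 − 0)/2 = 6/2 = 3.
(Structurally: 0 ring(s) + 3 π bond(s) = 3.)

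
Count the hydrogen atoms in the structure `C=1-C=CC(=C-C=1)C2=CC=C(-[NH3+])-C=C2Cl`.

11

Hydrogens are implicit in SMILES; fill each atom to its normal valence:
  8 × C (aromatic): 1 H each → 8
  4 × C (aromatic): no H
  1 × Cl: no H
  1 × N (charge +1): 3 H
  Total hydrogens = 11.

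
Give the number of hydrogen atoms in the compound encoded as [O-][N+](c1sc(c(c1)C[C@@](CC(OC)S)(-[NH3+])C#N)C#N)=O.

13

Hydrogens are implicit in SMILES; fill each atom to its normal valence:
  3 × C (aromatic): no H
  3 × C: no H
  2 × C: 2 H each → 4
  2 × N: no H
  2 × O: no H
  1 × C: 3 H
  1 × C (aromatic): 1 H
  1 × C: 1 H
  1 × N (charge +1): 3 H
  1 × N (charge +1): no H
  1 × O (charge -1): no H
  1 × S: 1 H
  1 × S (aromatic): no H
  Total hydrogens = 13.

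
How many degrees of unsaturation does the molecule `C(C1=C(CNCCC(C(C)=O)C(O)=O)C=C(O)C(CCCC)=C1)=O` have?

Molecular formula from the SMILES: C18H25NO5.
DoU = (2C + 2 + N − H − X)/2 = (2·18 + 2 + 1 − 25 − 0)/2 = 14/2 = 7.
(Structurally: 1 ring(s) + 6 π bond(s) = 7.)

7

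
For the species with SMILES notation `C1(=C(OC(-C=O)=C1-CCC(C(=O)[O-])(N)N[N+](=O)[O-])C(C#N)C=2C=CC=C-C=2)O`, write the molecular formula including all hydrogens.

Heavy atoms from the SMILES: 17 C, 4 N, 7 O.
Implicit hydrogens by atom environment:
  5 × C (aromatic): 1 H each → 5
  5 × C (aromatic): no H
  3 × C: no H
  3 × O: no H
  2 × C: 2 H each → 4
  2 × C: 1 H each → 2
  2 × O (charge -1): no H
  1 × N: 2 H
  1 × N: 1 H
  1 × N: no H
  1 × N (charge +1): no H
  1 × O: 1 H
  1 × O (aromatic): no H
  Total hydrogens = 15.
Net charge -1.
Molecular formula: C17H15N4O7-

C17H15N4O7-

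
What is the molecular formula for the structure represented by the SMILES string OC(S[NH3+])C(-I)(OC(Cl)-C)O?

Heavy atoms from the SMILES: 4 C, 1 Cl, 1 I, 1 N, 3 O, 1 S.
Implicit hydrogens by atom environment:
  2 × C: 1 H each → 2
  2 × O: 1 H each → 2
  1 × C: 3 H
  1 × C: no H
  1 × Cl: no H
  1 × I: no H
  1 × N (charge +1): 3 H
  1 × O: no H
  1 × S: no H
  Total hydrogens = 10.
Net charge +1.
Molecular formula: C4H10ClINO3S+

C4H10ClINO3S+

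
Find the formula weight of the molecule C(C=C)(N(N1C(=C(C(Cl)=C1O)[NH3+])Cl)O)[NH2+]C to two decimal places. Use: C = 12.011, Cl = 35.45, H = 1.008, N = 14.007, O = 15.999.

Molecular formula: [C8H14Cl2N4O2]2+.
M = 8×12.011 + 2×35.45 + 14×1.008 + 4×14.007 + 2×15.999 = 269.13 g/mol.

269.13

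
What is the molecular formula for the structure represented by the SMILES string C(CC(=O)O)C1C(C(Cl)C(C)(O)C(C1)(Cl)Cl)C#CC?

Heavy atoms from the SMILES: 13 C, 3 Cl, 3 O.
Implicit hydrogens by atom environment:
  5 × C: no H
  3 × C: 2 H each → 6
  3 × C: 1 H each → 3
  3 × Cl: no H
  2 × C: 3 H each → 6
  2 × O: 1 H each → 2
  1 × O: no H
  Total hydrogens = 17.
Molecular formula: C13H17Cl3O3

C13H17Cl3O3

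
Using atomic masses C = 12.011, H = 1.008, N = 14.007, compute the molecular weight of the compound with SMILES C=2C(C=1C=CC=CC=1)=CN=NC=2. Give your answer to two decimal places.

156.19

Molecular formula: C10H8N2.
M = 10×12.011 + 8×1.008 + 2×14.007 = 156.19 g/mol.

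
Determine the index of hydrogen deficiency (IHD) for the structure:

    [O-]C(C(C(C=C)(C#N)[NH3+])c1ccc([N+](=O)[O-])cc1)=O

Molecular formula from the SMILES: C12H11N3O4.
DoU = (2C + 2 + N − H − X)/2 = (2·12 + 2 + 3 − 11 − 0)/2 = 18/2 = 9.
(Structurally: 1 ring(s) + 8 π bond(s) = 9.)

9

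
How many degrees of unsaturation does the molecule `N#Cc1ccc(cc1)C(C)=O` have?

Molecular formula from the SMILES: C9H7NO.
DoU = (2C + 2 + N − H − X)/2 = (2·9 + 2 + 1 − 7 − 0)/2 = 14/2 = 7.
(Structurally: 1 ring(s) + 6 π bond(s) = 7.)

7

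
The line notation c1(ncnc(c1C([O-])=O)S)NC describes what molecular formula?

Heavy atoms from the SMILES: 6 C, 3 N, 2 O, 1 S.
Implicit hydrogens by atom environment:
  3 × C (aromatic): no H
  2 × N (aromatic): no H
  1 × C: 3 H
  1 × C (aromatic): 1 H
  1 × C: no H
  1 × N: 1 H
  1 × O: no H
  1 × O (charge -1): no H
  1 × S: 1 H
  Total hydrogens = 6.
Net charge -1.
Molecular formula: C6H6N3O2S-

C6H6N3O2S-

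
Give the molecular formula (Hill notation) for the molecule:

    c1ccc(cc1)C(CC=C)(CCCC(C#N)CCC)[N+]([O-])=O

Heavy atoms from the SMILES: 18 C, 2 N, 2 O.
Implicit hydrogens by atom environment:
  7 × C: 2 H each → 14
  5 × C (aromatic): 1 H each → 5
  2 × C: 1 H each → 2
  2 × C: no H
  1 × C: 3 H
  1 × C (aromatic): no H
  1 × N (charge +1): no H
  1 × N: no H
  1 × O: no H
  1 × O (charge -1): no H
  Total hydrogens = 24.
Molecular formula: C18H24N2O2

C18H24N2O2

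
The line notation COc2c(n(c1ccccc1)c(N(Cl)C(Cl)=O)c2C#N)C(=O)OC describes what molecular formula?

Heavy atoms from the SMILES: 15 C, 2 Cl, 3 N, 4 O.
Implicit hydrogens by atom environment:
  5 × C (aromatic): 1 H each → 5
  5 × C (aromatic): no H
  4 × O: no H
  3 × C: no H
  2 × C: 3 H each → 6
  2 × Cl: no H
  2 × N: no H
  1 × N (aromatic): no H
  Total hydrogens = 11.
Molecular formula: C15H11Cl2N3O4

C15H11Cl2N3O4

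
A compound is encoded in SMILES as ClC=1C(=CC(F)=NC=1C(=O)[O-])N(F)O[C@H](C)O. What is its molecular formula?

C8H6ClF2N2O4-

Heavy atoms from the SMILES: 8 C, 1 Cl, 2 F, 2 N, 4 O.
Implicit hydrogens by atom environment:
  4 × C (aromatic): no H
  2 × F: no H
  2 × O: no H
  1 × C: 3 H
  1 × C (aromatic): 1 H
  1 × C: 1 H
  1 × C: no H
  1 × Cl: no H
  1 × N (aromatic): no H
  1 × N: no H
  1 × O: 1 H
  1 × O (charge -1): no H
  Total hydrogens = 6.
Net charge -1.
Molecular formula: C8H6ClF2N2O4-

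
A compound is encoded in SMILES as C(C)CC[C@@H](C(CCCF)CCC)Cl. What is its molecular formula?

C12H24ClF

Heavy atoms from the SMILES: 12 C, 1 Cl, 1 F.
Implicit hydrogens by atom environment:
  8 × C: 2 H each → 16
  2 × C: 3 H each → 6
  2 × C: 1 H each → 2
  1 × Cl: no H
  1 × F: no H
  Total hydrogens = 24.
Molecular formula: C12H24ClF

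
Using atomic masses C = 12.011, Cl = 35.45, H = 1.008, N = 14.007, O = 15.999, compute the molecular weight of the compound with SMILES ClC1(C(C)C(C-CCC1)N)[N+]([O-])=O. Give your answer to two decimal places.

206.67

Molecular formula: C8H15ClN2O2.
M = 8×12.011 + 1×35.45 + 15×1.008 + 2×14.007 + 2×15.999 = 206.67 g/mol.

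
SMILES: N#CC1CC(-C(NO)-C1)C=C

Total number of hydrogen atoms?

12

Hydrogens are implicit in SMILES; fill each atom to its normal valence:
  4 × C: 1 H each → 4
  3 × C: 2 H each → 6
  1 × C: no H
  1 × N: 1 H
  1 × N: no H
  1 × O: 1 H
  Total hydrogens = 12.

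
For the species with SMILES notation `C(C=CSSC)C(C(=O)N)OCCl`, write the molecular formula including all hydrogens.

C7H12ClNO2S2

Heavy atoms from the SMILES: 7 C, 1 Cl, 1 N, 2 O, 2 S.
Implicit hydrogens by atom environment:
  3 × C: 1 H each → 3
  2 × C: 2 H each → 4
  2 × O: no H
  2 × S: no H
  1 × C: 3 H
  1 × C: no H
  1 × Cl: no H
  1 × N: 2 H
  Total hydrogens = 12.
Molecular formula: C7H12ClNO2S2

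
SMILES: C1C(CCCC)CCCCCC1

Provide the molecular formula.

Heavy atoms from the SMILES: 12 C.
Implicit hydrogens by atom environment:
  10 × C: 2 H each → 20
  1 × C: 3 H
  1 × C: 1 H
  Total hydrogens = 24.
Molecular formula: C12H24

C12H24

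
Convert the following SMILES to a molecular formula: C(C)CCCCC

Heavy atoms from the SMILES: 7 C.
Implicit hydrogens by atom environment:
  5 × C: 2 H each → 10
  2 × C: 3 H each → 6
  Total hydrogens = 16.
Molecular formula: C7H16

C7H16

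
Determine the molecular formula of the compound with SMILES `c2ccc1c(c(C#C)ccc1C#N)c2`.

Heavy atoms from the SMILES: 13 C, 1 N.
Implicit hydrogens by atom environment:
  6 × C (aromatic): 1 H each → 6
  4 × C (aromatic): no H
  2 × C: no H
  1 × C: 1 H
  1 × N: no H
  Total hydrogens = 7.
Molecular formula: C13H7N

C13H7N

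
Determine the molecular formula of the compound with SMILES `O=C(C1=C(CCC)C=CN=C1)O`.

Heavy atoms from the SMILES: 9 C, 1 N, 2 O.
Implicit hydrogens by atom environment:
  3 × C (aromatic): 1 H each → 3
  2 × C: 2 H each → 4
  2 × C (aromatic): no H
  1 × C: 3 H
  1 × C: no H
  1 × N (aromatic): no H
  1 × O: 1 H
  1 × O: no H
  Total hydrogens = 11.
Molecular formula: C9H11NO2

C9H11NO2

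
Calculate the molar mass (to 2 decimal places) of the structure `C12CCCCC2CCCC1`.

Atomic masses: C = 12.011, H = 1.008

Molecular formula: C10H18.
M = 10×12.011 + 18×1.008 = 138.25 g/mol.

138.25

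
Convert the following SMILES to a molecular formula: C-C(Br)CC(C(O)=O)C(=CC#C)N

Heavy atoms from the SMILES: 1 Br, 9 C, 1 N, 2 O.
Implicit hydrogens by atom environment:
  4 × C: 1 H each → 4
  3 × C: no H
  1 × Br: no H
  1 × C: 3 H
  1 × C: 2 H
  1 × N: 2 H
  1 × O: 1 H
  1 × O: no H
  Total hydrogens = 12.
Molecular formula: C9H12BrNO2

C9H12BrNO2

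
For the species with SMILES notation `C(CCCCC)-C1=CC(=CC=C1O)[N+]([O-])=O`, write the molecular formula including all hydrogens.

C12H17NO3

Heavy atoms from the SMILES: 12 C, 1 N, 3 O.
Implicit hydrogens by atom environment:
  5 × C: 2 H each → 10
  3 × C (aromatic): 1 H each → 3
  3 × C (aromatic): no H
  1 × C: 3 H
  1 × N (charge +1): no H
  1 × O: 1 H
  1 × O: no H
  1 × O (charge -1): no H
  Total hydrogens = 17.
Molecular formula: C12H17NO3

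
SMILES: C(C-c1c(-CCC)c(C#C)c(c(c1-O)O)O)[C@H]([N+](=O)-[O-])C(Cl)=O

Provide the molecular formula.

Heavy atoms from the SMILES: 15 C, 1 Cl, 1 N, 6 O.
Implicit hydrogens by atom environment:
  6 × C (aromatic): no H
  4 × C: 2 H each → 8
  3 × O: 1 H each → 3
  2 × C: 1 H each → 2
  2 × C: no H
  2 × O: no H
  1 × C: 3 H
  1 × Cl: no H
  1 × N (charge +1): no H
  1 × O (charge -1): no H
  Total hydrogens = 16.
Molecular formula: C15H16ClNO6

C15H16ClNO6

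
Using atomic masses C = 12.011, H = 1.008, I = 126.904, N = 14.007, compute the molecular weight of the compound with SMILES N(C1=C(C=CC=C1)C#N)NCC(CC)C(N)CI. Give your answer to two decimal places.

358.23

Molecular formula: C13H19IN4.
M = 13×12.011 + 19×1.008 + 1×126.904 + 4×14.007 = 358.23 g/mol.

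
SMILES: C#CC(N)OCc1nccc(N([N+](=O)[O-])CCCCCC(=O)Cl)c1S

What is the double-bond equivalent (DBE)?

Molecular formula from the SMILES: C15H19ClN4O4S.
DoU = (2C + 2 + N − H − X)/2 = (2·15 + 2 + 4 − 19 − 1)/2 = 16/2 = 8.
(Structurally: 1 ring(s) + 7 π bond(s) = 8.)

8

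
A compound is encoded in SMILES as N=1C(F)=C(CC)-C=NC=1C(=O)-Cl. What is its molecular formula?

C7H6ClFN2O

Heavy atoms from the SMILES: 7 C, 1 Cl, 1 F, 2 N, 1 O.
Implicit hydrogens by atom environment:
  3 × C (aromatic): no H
  2 × N (aromatic): no H
  1 × C: 3 H
  1 × C: 2 H
  1 × C (aromatic): 1 H
  1 × C: no H
  1 × Cl: no H
  1 × F: no H
  1 × O: no H
  Total hydrogens = 6.
Molecular formula: C7H6ClFN2O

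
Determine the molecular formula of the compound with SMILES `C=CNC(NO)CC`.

Heavy atoms from the SMILES: 5 C, 2 N, 1 O.
Implicit hydrogens by atom environment:
  2 × C: 2 H each → 4
  2 × C: 1 H each → 2
  2 × N: 1 H each → 2
  1 × C: 3 H
  1 × O: 1 H
  Total hydrogens = 12.
Molecular formula: C5H12N2O

C5H12N2O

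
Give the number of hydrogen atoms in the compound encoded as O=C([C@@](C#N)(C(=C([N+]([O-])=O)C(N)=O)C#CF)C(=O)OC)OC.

Hydrogens are implicit in SMILES; fill each atom to its normal valence:
  9 × C: no H
  6 × O: no H
  2 × C: 3 H each → 6
  1 × F: no H
  1 × N: 2 H
  1 × N (charge +1): no H
  1 × N: no H
  1 × O (charge -1): no H
  Total hydrogens = 8.

8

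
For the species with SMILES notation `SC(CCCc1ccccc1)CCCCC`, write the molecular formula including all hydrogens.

C15H24S

Heavy atoms from the SMILES: 15 C, 1 S.
Implicit hydrogens by atom environment:
  7 × C: 2 H each → 14
  5 × C (aromatic): 1 H each → 5
  1 × C: 3 H
  1 × C: 1 H
  1 × C (aromatic): no H
  1 × S: 1 H
  Total hydrogens = 24.
Molecular formula: C15H24S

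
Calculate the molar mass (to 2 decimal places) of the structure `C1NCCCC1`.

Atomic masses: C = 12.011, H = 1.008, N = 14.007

Molecular formula: C5H11N.
M = 5×12.011 + 11×1.008 + 1×14.007 = 85.15 g/mol.

85.15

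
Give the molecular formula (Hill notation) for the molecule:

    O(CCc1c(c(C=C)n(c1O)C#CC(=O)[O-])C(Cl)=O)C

C13H11ClNO5-

Heavy atoms from the SMILES: 13 C, 1 Cl, 1 N, 5 O.
Implicit hydrogens by atom environment:
  4 × C (aromatic): no H
  4 × C: no H
  3 × C: 2 H each → 6
  3 × O: no H
  1 × C: 3 H
  1 × C: 1 H
  1 × Cl: no H
  1 × N (aromatic): no H
  1 × O: 1 H
  1 × O (charge -1): no H
  Total hydrogens = 11.
Net charge -1.
Molecular formula: C13H11ClNO5-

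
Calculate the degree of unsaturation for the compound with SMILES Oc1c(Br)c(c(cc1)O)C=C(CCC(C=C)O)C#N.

Molecular formula from the SMILES: C14H14BrNO3.
DoU = (2C + 2 + N − H − X)/2 = (2·14 + 2 + 1 − 14 − 1)/2 = 16/2 = 8.
(Structurally: 1 ring(s) + 7 π bond(s) = 8.)

8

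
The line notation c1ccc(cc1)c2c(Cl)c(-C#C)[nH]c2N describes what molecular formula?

C12H9ClN2

Heavy atoms from the SMILES: 12 C, 1 Cl, 2 N.
Implicit hydrogens by atom environment:
  5 × C (aromatic): 1 H each → 5
  5 × C (aromatic): no H
  1 × C: 1 H
  1 × C: no H
  1 × Cl: no H
  1 × N: 2 H
  1 × N (aromatic): 1 H
  Total hydrogens = 9.
Molecular formula: C12H9ClN2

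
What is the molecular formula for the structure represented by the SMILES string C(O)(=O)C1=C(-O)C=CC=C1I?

Heavy atoms from the SMILES: 7 C, 1 I, 3 O.
Implicit hydrogens by atom environment:
  3 × C (aromatic): 1 H each → 3
  3 × C (aromatic): no H
  2 × O: 1 H each → 2
  1 × C: no H
  1 × I: no H
  1 × O: no H
  Total hydrogens = 5.
Molecular formula: C7H5IO3

C7H5IO3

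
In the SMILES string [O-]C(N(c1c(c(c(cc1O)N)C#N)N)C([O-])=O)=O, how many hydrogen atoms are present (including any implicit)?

Hydrogens are implicit in SMILES; fill each atom to its normal valence:
  5 × C (aromatic): no H
  3 × C: no H
  2 × N: 2 H each → 4
  2 × N: no H
  2 × O: no H
  2 × O (charge -1): no H
  1 × C (aromatic): 1 H
  1 × O: 1 H
  Total hydrogens = 6.

6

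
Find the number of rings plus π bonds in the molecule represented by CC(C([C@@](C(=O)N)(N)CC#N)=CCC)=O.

Molecular formula from the SMILES: C10H15N3O2.
DoU = (2C + 2 + N − H − X)/2 = (2·10 + 2 + 3 − 15 − 0)/2 = 10/2 = 5.
(Structurally: 0 ring(s) + 5 π bond(s) = 5.)

5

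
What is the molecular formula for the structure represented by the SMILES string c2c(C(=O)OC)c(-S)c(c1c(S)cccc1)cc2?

Heavy atoms from the SMILES: 14 C, 2 O, 2 S.
Implicit hydrogens by atom environment:
  7 × C (aromatic): 1 H each → 7
  5 × C (aromatic): no H
  2 × O: no H
  2 × S: 1 H each → 2
  1 × C: 3 H
  1 × C: no H
  Total hydrogens = 12.
Molecular formula: C14H12O2S2

C14H12O2S2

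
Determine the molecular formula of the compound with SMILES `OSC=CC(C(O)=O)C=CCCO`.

Heavy atoms from the SMILES: 8 C, 4 O, 1 S.
Implicit hydrogens by atom environment:
  5 × C: 1 H each → 5
  3 × O: 1 H each → 3
  2 × C: 2 H each → 4
  1 × C: no H
  1 × O: no H
  1 × S: no H
  Total hydrogens = 12.
Molecular formula: C8H12O4S

C8H12O4S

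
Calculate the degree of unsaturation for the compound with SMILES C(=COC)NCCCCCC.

1

Molecular formula from the SMILES: C9H19NO.
DoU = (2C + 2 + N − H − X)/2 = (2·9 + 2 + 1 − 19 − 0)/2 = 2/2 = 1.
(Structurally: 0 ring(s) + 1 π bond(s) = 1.)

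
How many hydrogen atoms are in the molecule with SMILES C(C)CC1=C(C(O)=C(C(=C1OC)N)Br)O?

14

Hydrogens are implicit in SMILES; fill each atom to its normal valence:
  6 × C (aromatic): no H
  2 × C: 3 H each → 6
  2 × C: 2 H each → 4
  2 × O: 1 H each → 2
  1 × Br: no H
  1 × N: 2 H
  1 × O: no H
  Total hydrogens = 14.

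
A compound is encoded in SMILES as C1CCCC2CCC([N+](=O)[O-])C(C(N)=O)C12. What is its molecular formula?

Heavy atoms from the SMILES: 11 C, 2 N, 3 O.
Implicit hydrogens by atom environment:
  6 × C: 2 H each → 12
  4 × C: 1 H each → 4
  2 × O: no H
  1 × C: no H
  1 × N: 2 H
  1 × N (charge +1): no H
  1 × O (charge -1): no H
  Total hydrogens = 18.
Molecular formula: C11H18N2O3

C11H18N2O3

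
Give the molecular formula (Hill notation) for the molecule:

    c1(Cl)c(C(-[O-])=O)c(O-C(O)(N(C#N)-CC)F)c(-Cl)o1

Heavy atoms from the SMILES: 9 C, 2 Cl, 1 F, 2 N, 5 O.
Implicit hydrogens by atom environment:
  4 × C (aromatic): no H
  3 × C: no H
  2 × Cl: no H
  2 × N: no H
  2 × O: no H
  1 × C: 3 H
  1 × C: 2 H
  1 × F: no H
  1 × O: 1 H
  1 × O (aromatic): no H
  1 × O (charge -1): no H
  Total hydrogens = 6.
Net charge -1.
Molecular formula: C9H6Cl2FN2O5-

C9H6Cl2FN2O5-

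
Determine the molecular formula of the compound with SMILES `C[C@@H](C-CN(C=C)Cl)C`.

C7H14ClN

Heavy atoms from the SMILES: 7 C, 1 Cl, 1 N.
Implicit hydrogens by atom environment:
  3 × C: 2 H each → 6
  2 × C: 3 H each → 6
  2 × C: 1 H each → 2
  1 × Cl: no H
  1 × N: no H
  Total hydrogens = 14.
Molecular formula: C7H14ClN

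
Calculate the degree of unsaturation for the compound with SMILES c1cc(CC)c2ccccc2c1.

7

Molecular formula from the SMILES: C12H12.
DoU = (2C + 2 + N − H − X)/2 = (2·12 + 2 + 0 − 12 − 0)/2 = 14/2 = 7.
(Structurally: 2 ring(s) + 5 π bond(s) = 7.)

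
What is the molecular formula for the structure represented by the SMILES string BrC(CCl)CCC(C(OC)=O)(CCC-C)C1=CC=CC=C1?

C17H24BrClO2

Heavy atoms from the SMILES: 1 Br, 17 C, 1 Cl, 2 O.
Implicit hydrogens by atom environment:
  6 × C: 2 H each → 12
  5 × C (aromatic): 1 H each → 5
  2 × C: 3 H each → 6
  2 × C: no H
  2 × O: no H
  1 × Br: no H
  1 × C: 1 H
  1 × C (aromatic): no H
  1 × Cl: no H
  Total hydrogens = 24.
Molecular formula: C17H24BrClO2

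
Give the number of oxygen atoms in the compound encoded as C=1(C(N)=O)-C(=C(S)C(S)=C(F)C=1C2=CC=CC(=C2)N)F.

1

The symbol for oxygen appears 1 time in the SMILES.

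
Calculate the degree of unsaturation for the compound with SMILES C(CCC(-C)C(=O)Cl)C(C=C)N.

2

Molecular formula from the SMILES: C9H16ClNO.
DoU = (2C + 2 + N − H − X)/2 = (2·9 + 2 + 1 − 16 − 1)/2 = 4/2 = 2.
(Structurally: 0 ring(s) + 2 π bond(s) = 2.)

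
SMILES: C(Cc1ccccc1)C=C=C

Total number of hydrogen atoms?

Hydrogens are implicit in SMILES; fill each atom to its normal valence:
  5 × C (aromatic): 1 H each → 5
  3 × C: 2 H each → 6
  1 × C: 1 H
  1 × C: no H
  1 × C (aromatic): no H
  Total hydrogens = 12.

12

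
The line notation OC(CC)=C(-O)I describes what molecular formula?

Heavy atoms from the SMILES: 4 C, 1 I, 2 O.
Implicit hydrogens by atom environment:
  2 × C: no H
  2 × O: 1 H each → 2
  1 × C: 3 H
  1 × C: 2 H
  1 × I: no H
  Total hydrogens = 7.
Molecular formula: C4H7IO2

C4H7IO2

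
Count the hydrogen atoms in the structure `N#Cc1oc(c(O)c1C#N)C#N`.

Hydrogens are implicit in SMILES; fill each atom to its normal valence:
  4 × C (aromatic): no H
  3 × C: no H
  3 × N: no H
  1 × O: 1 H
  1 × O (aromatic): no H
  Total hydrogens = 1.

1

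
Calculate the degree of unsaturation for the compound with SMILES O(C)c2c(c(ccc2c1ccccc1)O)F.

Molecular formula from the SMILES: C13H11FO2.
DoU = (2C + 2 + N − H − X)/2 = (2·13 + 2 + 0 − 11 − 1)/2 = 16/2 = 8.
(Structurally: 2 ring(s) + 6 π bond(s) = 8.)

8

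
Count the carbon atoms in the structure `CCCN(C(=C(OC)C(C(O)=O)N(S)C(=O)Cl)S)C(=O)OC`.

The symbol for carbon appears 11 times in the SMILES. (Cl is a single chlorine, not C + l.)

11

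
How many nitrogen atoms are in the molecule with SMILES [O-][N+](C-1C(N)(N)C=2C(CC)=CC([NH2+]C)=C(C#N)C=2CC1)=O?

5

The symbol for nitrogen appears 5 times in the SMILES.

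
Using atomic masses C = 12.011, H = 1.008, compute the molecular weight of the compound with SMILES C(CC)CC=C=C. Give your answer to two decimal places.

96.17

Molecular formula: C7H12.
M = 7×12.011 + 12×1.008 = 96.17 g/mol.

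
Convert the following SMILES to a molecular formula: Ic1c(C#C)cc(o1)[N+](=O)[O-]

Heavy atoms from the SMILES: 6 C, 1 I, 1 N, 3 O.
Implicit hydrogens by atom environment:
  3 × C (aromatic): no H
  1 × C (aromatic): 1 H
  1 × C: 1 H
  1 × C: no H
  1 × I: no H
  1 × N (charge +1): no H
  1 × O (aromatic): no H
  1 × O: no H
  1 × O (charge -1): no H
  Total hydrogens = 2.
Molecular formula: C6H2INO3

C6H2INO3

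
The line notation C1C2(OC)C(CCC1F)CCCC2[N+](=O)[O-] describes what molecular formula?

Heavy atoms from the SMILES: 11 C, 1 F, 1 N, 3 O.
Implicit hydrogens by atom environment:
  6 × C: 2 H each → 12
  3 × C: 1 H each → 3
  2 × O: no H
  1 × C: 3 H
  1 × C: no H
  1 × F: no H
  1 × N (charge +1): no H
  1 × O (charge -1): no H
  Total hydrogens = 18.
Molecular formula: C11H18FNO3

C11H18FNO3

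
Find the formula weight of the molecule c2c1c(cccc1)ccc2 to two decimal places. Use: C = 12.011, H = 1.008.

Molecular formula: C10H8.
M = 10×12.011 + 8×1.008 = 128.17 g/mol.

128.17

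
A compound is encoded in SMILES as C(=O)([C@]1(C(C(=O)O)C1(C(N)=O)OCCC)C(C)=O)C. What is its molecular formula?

C12H17NO6

Heavy atoms from the SMILES: 12 C, 1 N, 6 O.
Implicit hydrogens by atom environment:
  6 × C: no H
  5 × O: no H
  3 × C: 3 H each → 9
  2 × C: 2 H each → 4
  1 × C: 1 H
  1 × N: 2 H
  1 × O: 1 H
  Total hydrogens = 17.
Molecular formula: C12H17NO6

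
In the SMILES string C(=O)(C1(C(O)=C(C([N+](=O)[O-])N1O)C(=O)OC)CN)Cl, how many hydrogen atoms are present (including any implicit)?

10

Hydrogens are implicit in SMILES; fill each atom to its normal valence:
  5 × C: no H
  4 × O: no H
  2 × O: 1 H each → 2
  1 × C: 3 H
  1 × C: 2 H
  1 × C: 1 H
  1 × Cl: no H
  1 × N: 2 H
  1 × N: no H
  1 × N (charge +1): no H
  1 × O (charge -1): no H
  Total hydrogens = 10.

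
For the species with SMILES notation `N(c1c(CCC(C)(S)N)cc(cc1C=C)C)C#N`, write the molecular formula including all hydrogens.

C14H19N3S

Heavy atoms from the SMILES: 14 C, 3 N, 1 S.
Implicit hydrogens by atom environment:
  4 × C (aromatic): no H
  3 × C: 2 H each → 6
  2 × C: 3 H each → 6
  2 × C (aromatic): 1 H each → 2
  2 × C: no H
  1 × C: 1 H
  1 × N: 2 H
  1 × N: 1 H
  1 × N: no H
  1 × S: 1 H
  Total hydrogens = 19.
Molecular formula: C14H19N3S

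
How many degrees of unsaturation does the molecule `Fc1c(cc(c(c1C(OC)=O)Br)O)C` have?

Molecular formula from the SMILES: C9H8BrFO3.
DoU = (2C + 2 + N − H − X)/2 = (2·9 + 2 + 0 − 8 − 2)/2 = 10/2 = 5.
(Structurally: 1 ring(s) + 4 π bond(s) = 5.)

5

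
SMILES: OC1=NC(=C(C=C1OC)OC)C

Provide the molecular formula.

C8H11NO3

Heavy atoms from the SMILES: 8 C, 1 N, 3 O.
Implicit hydrogens by atom environment:
  4 × C (aromatic): no H
  3 × C: 3 H each → 9
  2 × O: no H
  1 × C (aromatic): 1 H
  1 × N (aromatic): no H
  1 × O: 1 H
  Total hydrogens = 11.
Molecular formula: C8H11NO3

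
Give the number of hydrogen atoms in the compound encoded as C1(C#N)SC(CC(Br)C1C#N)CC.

Hydrogens are implicit in SMILES; fill each atom to its normal valence:
  4 × C: 1 H each → 4
  2 × C: 2 H each → 4
  2 × C: no H
  2 × N: no H
  1 × Br: no H
  1 × C: 3 H
  1 × S: no H
  Total hydrogens = 11.

11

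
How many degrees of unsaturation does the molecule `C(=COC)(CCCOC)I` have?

1

Molecular formula from the SMILES: C7H13IO2.
DoU = (2C + 2 + N − H − X)/2 = (2·7 + 2 + 0 − 13 − 1)/2 = 2/2 = 1.
(Structurally: 0 ring(s) + 1 π bond(s) = 1.)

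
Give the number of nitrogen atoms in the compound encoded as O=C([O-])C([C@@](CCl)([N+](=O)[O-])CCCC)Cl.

1

The symbol for nitrogen appears 1 time in the SMILES.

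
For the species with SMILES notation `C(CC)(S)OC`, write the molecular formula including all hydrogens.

Heavy atoms from the SMILES: 4 C, 1 O, 1 S.
Implicit hydrogens by atom environment:
  2 × C: 3 H each → 6
  1 × C: 2 H
  1 × C: 1 H
  1 × O: no H
  1 × S: 1 H
  Total hydrogens = 10.
Molecular formula: C4H10OS

C4H10OS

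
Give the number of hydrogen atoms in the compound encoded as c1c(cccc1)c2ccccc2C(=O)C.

Hydrogens are implicit in SMILES; fill each atom to its normal valence:
  9 × C (aromatic): 1 H each → 9
  3 × C (aromatic): no H
  1 × C: 3 H
  1 × C: no H
  1 × O: no H
  Total hydrogens = 12.

12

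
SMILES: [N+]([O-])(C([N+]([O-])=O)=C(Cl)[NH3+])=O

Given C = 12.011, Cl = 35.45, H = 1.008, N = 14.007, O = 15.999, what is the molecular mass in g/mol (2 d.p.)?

168.51

Molecular formula: C2H3ClN3O4+.
M = 2×12.011 + 1×35.45 + 3×1.008 + 3×14.007 + 4×15.999 = 168.51 g/mol.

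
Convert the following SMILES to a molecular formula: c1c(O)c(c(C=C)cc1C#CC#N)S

C11H7NOS

Heavy atoms from the SMILES: 11 C, 1 N, 1 O, 1 S.
Implicit hydrogens by atom environment:
  4 × C (aromatic): no H
  3 × C: no H
  2 × C (aromatic): 1 H each → 2
  1 × C: 2 H
  1 × C: 1 H
  1 × N: no H
  1 × O: 1 H
  1 × S: 1 H
  Total hydrogens = 7.
Molecular formula: C11H7NOS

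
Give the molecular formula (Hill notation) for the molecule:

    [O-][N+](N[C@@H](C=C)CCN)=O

C5H11N3O2

Heavy atoms from the SMILES: 5 C, 3 N, 2 O.
Implicit hydrogens by atom environment:
  3 × C: 2 H each → 6
  2 × C: 1 H each → 2
  1 × N: 2 H
  1 × N: 1 H
  1 × N (charge +1): no H
  1 × O: no H
  1 × O (charge -1): no H
  Total hydrogens = 11.
Molecular formula: C5H11N3O2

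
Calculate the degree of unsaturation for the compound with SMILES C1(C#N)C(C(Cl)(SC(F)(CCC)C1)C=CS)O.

4

Molecular formula from the SMILES: C11H15ClFNOS2.
DoU = (2C + 2 + N − H − X)/2 = (2·11 + 2 + 1 − 15 − 2)/2 = 8/2 = 4.
(Structurally: 1 ring(s) + 3 π bond(s) = 4.)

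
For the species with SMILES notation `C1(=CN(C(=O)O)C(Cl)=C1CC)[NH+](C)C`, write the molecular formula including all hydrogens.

Heavy atoms from the SMILES: 9 C, 1 Cl, 2 N, 2 O.
Implicit hydrogens by atom environment:
  3 × C: 3 H each → 9
  3 × C (aromatic): no H
  1 × C: 2 H
  1 × C (aromatic): 1 H
  1 × C: no H
  1 × Cl: no H
  1 × N (charge +1): 1 H
  1 × N (aromatic): no H
  1 × O: 1 H
  1 × O: no H
  Total hydrogens = 14.
Net charge +1.
Molecular formula: C9H14ClN2O2+

C9H14ClN2O2+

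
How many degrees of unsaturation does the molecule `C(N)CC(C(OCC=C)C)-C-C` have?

Molecular formula from the SMILES: C10H21NO.
DoU = (2C + 2 + N − H − X)/2 = (2·10 + 2 + 1 − 21 − 0)/2 = 2/2 = 1.
(Structurally: 0 ring(s) + 1 π bond(s) = 1.)

1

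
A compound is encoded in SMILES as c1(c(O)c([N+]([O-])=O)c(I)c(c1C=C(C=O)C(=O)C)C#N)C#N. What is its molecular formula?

C13H6IN3O5

Heavy atoms from the SMILES: 13 C, 1 I, 3 N, 5 O.
Implicit hydrogens by atom environment:
  6 × C (aromatic): no H
  4 × C: no H
  3 × O: no H
  2 × C: 1 H each → 2
  2 × N: no H
  1 × C: 3 H
  1 × I: no H
  1 × N (charge +1): no H
  1 × O: 1 H
  1 × O (charge -1): no H
  Total hydrogens = 6.
Molecular formula: C13H6IN3O5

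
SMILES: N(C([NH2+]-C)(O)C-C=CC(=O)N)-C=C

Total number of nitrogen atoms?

3

The symbol for nitrogen appears 3 times in the SMILES.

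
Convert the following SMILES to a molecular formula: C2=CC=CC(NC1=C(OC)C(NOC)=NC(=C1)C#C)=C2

Heavy atoms from the SMILES: 15 C, 3 N, 2 O.
Implicit hydrogens by atom environment:
  6 × C (aromatic): 1 H each → 6
  5 × C (aromatic): no H
  2 × C: 3 H each → 6
  2 × N: 1 H each → 2
  2 × O: no H
  1 × C: 1 H
  1 × C: no H
  1 × N (aromatic): no H
  Total hydrogens = 15.
Molecular formula: C15H15N3O2

C15H15N3O2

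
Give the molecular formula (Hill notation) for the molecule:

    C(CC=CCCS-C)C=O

Heavy atoms from the SMILES: 8 C, 1 O, 1 S.
Implicit hydrogens by atom environment:
  4 × C: 2 H each → 8
  3 × C: 1 H each → 3
  1 × C: 3 H
  1 × O: no H
  1 × S: no H
  Total hydrogens = 14.
Molecular formula: C8H14OS

C8H14OS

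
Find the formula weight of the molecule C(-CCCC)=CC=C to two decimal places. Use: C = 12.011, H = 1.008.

110.20

Molecular formula: C8H14.
M = 8×12.011 + 14×1.008 = 110.20 g/mol.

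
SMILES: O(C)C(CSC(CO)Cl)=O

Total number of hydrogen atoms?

9

Hydrogens are implicit in SMILES; fill each atom to its normal valence:
  2 × C: 2 H each → 4
  2 × O: no H
  1 × C: 3 H
  1 × C: 1 H
  1 × C: no H
  1 × Cl: no H
  1 × O: 1 H
  1 × S: no H
  Total hydrogens = 9.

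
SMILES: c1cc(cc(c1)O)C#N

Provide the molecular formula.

C7H5NO

Heavy atoms from the SMILES: 7 C, 1 N, 1 O.
Implicit hydrogens by atom environment:
  4 × C (aromatic): 1 H each → 4
  2 × C (aromatic): no H
  1 × C: no H
  1 × N: no H
  1 × O: 1 H
  Total hydrogens = 5.
Molecular formula: C7H5NO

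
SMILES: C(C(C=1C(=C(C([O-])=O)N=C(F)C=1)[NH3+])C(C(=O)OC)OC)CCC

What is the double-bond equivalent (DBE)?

6

Molecular formula from the SMILES: C15H21FN2O5.
DoU = (2C + 2 + N − H − X)/2 = (2·15 + 2 + 2 − 21 − 1)/2 = 12/2 = 6.
(Structurally: 1 ring(s) + 5 π bond(s) = 6.)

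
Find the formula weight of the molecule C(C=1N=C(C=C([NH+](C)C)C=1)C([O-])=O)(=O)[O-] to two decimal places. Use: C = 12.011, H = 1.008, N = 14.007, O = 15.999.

209.18

Molecular formula: C9H9N2O4-.
M = 9×12.011 + 9×1.008 + 2×14.007 + 4×15.999 = 209.18 g/mol.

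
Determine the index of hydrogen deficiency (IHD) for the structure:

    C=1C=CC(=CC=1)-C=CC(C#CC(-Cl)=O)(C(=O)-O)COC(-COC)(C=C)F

10

Molecular formula from the SMILES: C19H18ClFO5.
DoU = (2C + 2 + N − H − X)/2 = (2·19 + 2 + 0 − 18 − 2)/2 = 20/2 = 10.
(Structurally: 1 ring(s) + 9 π bond(s) = 10.)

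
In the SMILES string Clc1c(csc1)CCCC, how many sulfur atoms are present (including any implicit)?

The symbol for sulfur appears 1 time in the SMILES.

1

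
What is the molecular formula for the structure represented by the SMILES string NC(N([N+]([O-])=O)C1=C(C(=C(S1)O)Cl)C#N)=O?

Heavy atoms from the SMILES: 6 C, 1 Cl, 4 N, 4 O, 1 S.
Implicit hydrogens by atom environment:
  4 × C (aromatic): no H
  2 × C: no H
  2 × N: no H
  2 × O: no H
  1 × Cl: no H
  1 × N: 2 H
  1 × N (charge +1): no H
  1 × O: 1 H
  1 × O (charge -1): no H
  1 × S (aromatic): no H
  Total hydrogens = 3.
Molecular formula: C6H3ClN4O4S

C6H3ClN4O4S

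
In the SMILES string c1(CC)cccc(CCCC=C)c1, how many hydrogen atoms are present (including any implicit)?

Hydrogens are implicit in SMILES; fill each atom to its normal valence:
  5 × C: 2 H each → 10
  4 × C (aromatic): 1 H each → 4
  2 × C (aromatic): no H
  1 × C: 3 H
  1 × C: 1 H
  Total hydrogens = 18.

18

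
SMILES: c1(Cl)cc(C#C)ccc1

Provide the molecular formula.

C8H5Cl

Heavy atoms from the SMILES: 8 C, 1 Cl.
Implicit hydrogens by atom environment:
  4 × C (aromatic): 1 H each → 4
  2 × C (aromatic): no H
  1 × C: 1 H
  1 × C: no H
  1 × Cl: no H
  Total hydrogens = 5.
Molecular formula: C8H5Cl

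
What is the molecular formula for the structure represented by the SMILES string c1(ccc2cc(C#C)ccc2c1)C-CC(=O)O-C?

C16H14O2

Heavy atoms from the SMILES: 16 C, 2 O.
Implicit hydrogens by atom environment:
  6 × C (aromatic): 1 H each → 6
  4 × C (aromatic): no H
  2 × C: 2 H each → 4
  2 × C: no H
  2 × O: no H
  1 × C: 3 H
  1 × C: 1 H
  Total hydrogens = 14.
Molecular formula: C16H14O2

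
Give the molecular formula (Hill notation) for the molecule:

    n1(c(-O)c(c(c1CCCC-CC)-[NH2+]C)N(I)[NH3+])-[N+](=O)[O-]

[C11H22IN5O3]2+

Heavy atoms from the SMILES: 11 C, 1 I, 5 N, 3 O.
Implicit hydrogens by atom environment:
  5 × C: 2 H each → 10
  4 × C (aromatic): no H
  2 × C: 3 H each → 6
  1 × I: no H
  1 × N (charge +1): 3 H
  1 × N (charge +1): 2 H
  1 × N (aromatic): no H
  1 × N: no H
  1 × N (charge +1): no H
  1 × O: 1 H
  1 × O: no H
  1 × O (charge -1): no H
  Total hydrogens = 22.
Net charge +2.
Molecular formula: [C11H22IN5O3]2+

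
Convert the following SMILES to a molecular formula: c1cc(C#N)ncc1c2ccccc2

C12H8N2

Heavy atoms from the SMILES: 12 C, 2 N.
Implicit hydrogens by atom environment:
  8 × C (aromatic): 1 H each → 8
  3 × C (aromatic): no H
  1 × C: no H
  1 × N (aromatic): no H
  1 × N: no H
  Total hydrogens = 8.
Molecular formula: C12H8N2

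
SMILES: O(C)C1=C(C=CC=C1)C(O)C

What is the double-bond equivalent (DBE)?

4

Molecular formula from the SMILES: C9H12O2.
DoU = (2C + 2 + N − H − X)/2 = (2·9 + 2 + 0 − 12 − 0)/2 = 8/2 = 4.
(Structurally: 1 ring(s) + 3 π bond(s) = 4.)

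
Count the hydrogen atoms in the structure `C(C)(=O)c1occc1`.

6

Hydrogens are implicit in SMILES; fill each atom to its normal valence:
  3 × C (aromatic): 1 H each → 3
  1 × C: 3 H
  1 × C (aromatic): no H
  1 × C: no H
  1 × O (aromatic): no H
  1 × O: no H
  Total hydrogens = 6.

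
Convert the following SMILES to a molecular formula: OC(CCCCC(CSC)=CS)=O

C9H16O2S2

Heavy atoms from the SMILES: 9 C, 2 O, 2 S.
Implicit hydrogens by atom environment:
  5 × C: 2 H each → 10
  2 × C: no H
  1 × C: 3 H
  1 × C: 1 H
  1 × O: 1 H
  1 × O: no H
  1 × S: 1 H
  1 × S: no H
  Total hydrogens = 16.
Molecular formula: C9H16O2S2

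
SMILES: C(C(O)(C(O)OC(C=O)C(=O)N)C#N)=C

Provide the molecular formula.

Heavy atoms from the SMILES: 8 C, 2 N, 5 O.
Implicit hydrogens by atom environment:
  4 × C: 1 H each → 4
  3 × C: no H
  3 × O: no H
  2 × O: 1 H each → 2
  1 × C: 2 H
  1 × N: 2 H
  1 × N: no H
  Total hydrogens = 10.
Molecular formula: C8H10N2O5

C8H10N2O5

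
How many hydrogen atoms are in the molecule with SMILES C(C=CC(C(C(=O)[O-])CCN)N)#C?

13

Hydrogens are implicit in SMILES; fill each atom to its normal valence:
  5 × C: 1 H each → 5
  2 × C: 2 H each → 4
  2 × C: no H
  2 × N: 2 H each → 4
  1 × O: no H
  1 × O (charge -1): no H
  Total hydrogens = 13.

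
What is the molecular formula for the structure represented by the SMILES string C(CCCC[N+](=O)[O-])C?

Heavy atoms from the SMILES: 6 C, 1 N, 2 O.
Implicit hydrogens by atom environment:
  5 × C: 2 H each → 10
  1 × C: 3 H
  1 × N (charge +1): no H
  1 × O: no H
  1 × O (charge -1): no H
  Total hydrogens = 13.
Molecular formula: C6H13NO2

C6H13NO2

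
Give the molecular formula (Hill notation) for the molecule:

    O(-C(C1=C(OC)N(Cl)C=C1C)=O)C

C8H10ClNO3

Heavy atoms from the SMILES: 8 C, 1 Cl, 1 N, 3 O.
Implicit hydrogens by atom environment:
  3 × C: 3 H each → 9
  3 × C (aromatic): no H
  3 × O: no H
  1 × C (aromatic): 1 H
  1 × C: no H
  1 × Cl: no H
  1 × N (aromatic): no H
  Total hydrogens = 10.
Molecular formula: C8H10ClNO3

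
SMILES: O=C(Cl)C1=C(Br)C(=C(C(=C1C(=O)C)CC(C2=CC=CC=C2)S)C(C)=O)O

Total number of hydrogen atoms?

16

Hydrogens are implicit in SMILES; fill each atom to its normal valence:
  7 × C (aromatic): no H
  5 × C (aromatic): 1 H each → 5
  3 × C: no H
  3 × O: no H
  2 × C: 3 H each → 6
  1 × Br: no H
  1 × C: 2 H
  1 × C: 1 H
  1 × Cl: no H
  1 × O: 1 H
  1 × S: 1 H
  Total hydrogens = 16.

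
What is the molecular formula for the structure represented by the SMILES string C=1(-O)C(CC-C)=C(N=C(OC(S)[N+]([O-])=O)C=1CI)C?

C11H15IN2O4S

Heavy atoms from the SMILES: 11 C, 1 I, 2 N, 4 O, 1 S.
Implicit hydrogens by atom environment:
  5 × C (aromatic): no H
  3 × C: 2 H each → 6
  2 × C: 3 H each → 6
  2 × O: no H
  1 × C: 1 H
  1 × I: no H
  1 × N (aromatic): no H
  1 × N (charge +1): no H
  1 × O: 1 H
  1 × O (charge -1): no H
  1 × S: 1 H
  Total hydrogens = 15.
Molecular formula: C11H15IN2O4S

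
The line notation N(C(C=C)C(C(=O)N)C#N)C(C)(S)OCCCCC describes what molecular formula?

C13H23N3O2S

Heavy atoms from the SMILES: 13 C, 3 N, 2 O, 1 S.
Implicit hydrogens by atom environment:
  5 × C: 2 H each → 10
  3 × C: 1 H each → 3
  3 × C: no H
  2 × C: 3 H each → 6
  2 × O: no H
  1 × N: 2 H
  1 × N: 1 H
  1 × N: no H
  1 × S: 1 H
  Total hydrogens = 23.
Molecular formula: C13H23N3O2S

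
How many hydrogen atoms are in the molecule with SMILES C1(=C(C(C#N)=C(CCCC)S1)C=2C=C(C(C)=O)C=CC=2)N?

Hydrogens are implicit in SMILES; fill each atom to its normal valence:
  6 × C (aromatic): no H
  4 × C (aromatic): 1 H each → 4
  3 × C: 2 H each → 6
  2 × C: 3 H each → 6
  2 × C: no H
  1 × N: 2 H
  1 × N: no H
  1 × O: no H
  1 × S (aromatic): no H
  Total hydrogens = 18.

18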